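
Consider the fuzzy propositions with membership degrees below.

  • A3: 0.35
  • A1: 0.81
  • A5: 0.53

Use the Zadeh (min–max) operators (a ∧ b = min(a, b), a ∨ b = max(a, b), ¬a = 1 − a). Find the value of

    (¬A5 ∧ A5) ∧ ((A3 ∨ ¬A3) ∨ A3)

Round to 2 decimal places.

0.47

¬A5 = 1 − 0.53 = 0.47
¬A5 ∧ A5 = min(a, b) on (0.47, 0.53) = 0.47
¬A3 = 1 − 0.35 = 0.65
A3 ∨ ¬A3 = max(a, b) on (0.35, 0.65) = 0.65
(A3 ∨ ¬A3) ∨ A3 = max(a, b) on (0.65, 0.35) = 0.65
(¬A5 ∧ A5) ∧ ((A3 ∨ ¬A3) ∨ A3) = min(a, b) on (0.47, 0.65) = 0.47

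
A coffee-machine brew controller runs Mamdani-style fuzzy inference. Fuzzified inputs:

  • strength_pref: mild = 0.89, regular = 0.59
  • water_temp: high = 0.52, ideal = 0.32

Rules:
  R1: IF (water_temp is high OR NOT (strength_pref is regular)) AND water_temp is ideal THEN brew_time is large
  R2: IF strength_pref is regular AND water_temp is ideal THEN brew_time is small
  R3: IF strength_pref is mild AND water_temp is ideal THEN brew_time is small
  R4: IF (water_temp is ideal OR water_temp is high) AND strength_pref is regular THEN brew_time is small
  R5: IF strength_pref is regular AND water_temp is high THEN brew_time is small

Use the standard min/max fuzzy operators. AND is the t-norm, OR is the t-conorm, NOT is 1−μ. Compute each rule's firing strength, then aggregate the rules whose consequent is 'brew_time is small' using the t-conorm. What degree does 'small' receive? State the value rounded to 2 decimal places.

R1: (high=0.52 OR ¬regular=1−0.59=0.41) = 0.52; AND[min(a, b)] with ideal=0.32 → w = 0.32
R2: regular=0.59, ideal=0.32; AND[min(a, b)] → w = 0.32
R3: mild=0.89, ideal=0.32; AND[min(a, b)] → w = 0.32
R4: (ideal=0.32 OR high=0.52) = 0.52; AND[min(a, b)] with regular=0.59 → w = 0.52
R5: regular=0.59, high=0.52; AND[min(a, b)] → w = 0.52
Rules with consequent 'small': {R2, R3, R4, R5} → strengths 0.32, 0.32, 0.52, 0.52
Aggregate via t-conorm [max(a, b)]: 0.52

0.52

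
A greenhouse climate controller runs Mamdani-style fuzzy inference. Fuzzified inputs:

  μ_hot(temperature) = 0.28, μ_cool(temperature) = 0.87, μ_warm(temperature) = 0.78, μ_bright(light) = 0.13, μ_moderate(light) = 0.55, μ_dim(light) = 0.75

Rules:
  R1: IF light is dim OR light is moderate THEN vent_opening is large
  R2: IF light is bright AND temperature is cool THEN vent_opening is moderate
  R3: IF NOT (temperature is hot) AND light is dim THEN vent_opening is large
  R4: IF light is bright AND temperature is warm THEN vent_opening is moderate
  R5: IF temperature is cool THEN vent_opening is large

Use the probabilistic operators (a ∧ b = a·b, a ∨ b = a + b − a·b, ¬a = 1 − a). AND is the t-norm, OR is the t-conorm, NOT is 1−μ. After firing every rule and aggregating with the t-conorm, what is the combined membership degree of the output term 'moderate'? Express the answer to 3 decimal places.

R1: dim=0.75, moderate=0.55; OR[a + b − a·b] → w = 0.8875
R2: bright=0.13, cool=0.87; AND[a·b] → w = 0.1131
R3: ¬hot=1−0.28=0.72, dim=0.75; AND[a·b] → w = 0.5400
R4: bright=0.13, warm=0.78; AND[a·b] → w = 0.1014
R5: cool=0.87 → w = 0.8700
Rules with consequent 'moderate': {R2, R4} → strengths 0.1131, 0.1014
Aggregate via t-conorm [a + b − a·b]: 0.2030

0.203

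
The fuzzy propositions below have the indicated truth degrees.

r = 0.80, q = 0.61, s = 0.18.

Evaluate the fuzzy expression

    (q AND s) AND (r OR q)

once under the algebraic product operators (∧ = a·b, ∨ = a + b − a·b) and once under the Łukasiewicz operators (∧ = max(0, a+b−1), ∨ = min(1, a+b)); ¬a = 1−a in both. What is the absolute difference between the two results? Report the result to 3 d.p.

0.101

Under algebraic product:
  q AND s = a·b on (0.6100, 0.1800) = 0.1098
  r OR q = a + b − a·b on (0.8000, 0.6100) = 0.9220
  (q AND s) AND (r OR q) = a·b on (0.1098, 0.9220) = 0.1012
  → value = 0.1012
Under Łukasiewicz:
  q AND s = max(0, a+b−1) on (0.61, 0.18) = 0.00
  r OR q = min(1, a+b) on (0.80, 0.61) = 1.00
  (q AND s) AND (r OR q) = max(0, a+b−1) on (0.00, 1.00) = 0.00
  → value = 0.0000
|0.1012 − 0.0000| = 0.101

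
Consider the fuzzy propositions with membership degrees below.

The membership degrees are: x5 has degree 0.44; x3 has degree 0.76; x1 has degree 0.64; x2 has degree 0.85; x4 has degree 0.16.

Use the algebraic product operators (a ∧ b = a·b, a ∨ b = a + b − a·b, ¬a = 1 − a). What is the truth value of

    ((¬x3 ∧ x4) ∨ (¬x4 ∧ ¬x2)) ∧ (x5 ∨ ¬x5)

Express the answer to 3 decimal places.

¬x3 = 1 − 0.7600 = 0.2400
¬x3 ∧ x4 = a·b on (0.2400, 0.1600) = 0.0384
¬x4 = 1 − 0.1600 = 0.8400
¬x2 = 1 − 0.8500 = 0.1500
¬x4 ∧ ¬x2 = a·b on (0.8400, 0.1500) = 0.1260
(¬x3 ∧ x4) ∨ (¬x4 ∧ ¬x2) = a + b − a·b on (0.0384, 0.1260) = 0.1596
¬x5 = 1 − 0.4400 = 0.5600
x5 ∨ ¬x5 = a + b − a·b on (0.4400, 0.5600) = 0.7536
((¬x3 ∧ x4) ∨ (¬x4 ∧ ¬x2)) ∧ (x5 ∨ ¬x5) = a·b on (0.1596, 0.7536) = 0.1202

0.120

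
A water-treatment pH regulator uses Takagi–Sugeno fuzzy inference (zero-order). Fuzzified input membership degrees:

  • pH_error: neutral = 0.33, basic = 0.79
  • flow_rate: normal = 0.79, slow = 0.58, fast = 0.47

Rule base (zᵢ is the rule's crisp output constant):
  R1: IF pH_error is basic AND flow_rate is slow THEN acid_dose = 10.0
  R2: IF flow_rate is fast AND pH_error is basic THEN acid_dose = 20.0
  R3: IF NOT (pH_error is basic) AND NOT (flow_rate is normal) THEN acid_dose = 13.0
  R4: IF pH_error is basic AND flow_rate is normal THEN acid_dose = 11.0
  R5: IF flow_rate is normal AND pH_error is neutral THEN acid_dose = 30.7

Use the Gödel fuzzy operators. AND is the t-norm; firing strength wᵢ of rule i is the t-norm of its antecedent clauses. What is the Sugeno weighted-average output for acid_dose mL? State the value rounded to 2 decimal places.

R1 (z=10.0): basic=0.79, slow=0.58; AND[min(a, b)] → w = 0.58
R2 (z=20.0): fast=0.47, basic=0.79; AND[min(a, b)] → w = 0.47
R3 (z=13.0): ¬basic=1−0.79=0.21, ¬normal=1−0.79=0.21; AND[min(a, b)] → w = 0.21
R4 (z=11.0): basic=0.79, normal=0.79; AND[min(a, b)] → w = 0.79
R5 (z=30.7): normal=0.79, neutral=0.33; AND[min(a, b)] → w = 0.33
Weighted average = (0.58·10.0 + 0.47·20.0 + 0.21·13.0 + 0.79·11.0 + 0.33·30.7) / (0.58 + 0.47 + 0.21 + 0.79 + 0.33)
  = 36.7510 / 2.3800 = 15.44

15.44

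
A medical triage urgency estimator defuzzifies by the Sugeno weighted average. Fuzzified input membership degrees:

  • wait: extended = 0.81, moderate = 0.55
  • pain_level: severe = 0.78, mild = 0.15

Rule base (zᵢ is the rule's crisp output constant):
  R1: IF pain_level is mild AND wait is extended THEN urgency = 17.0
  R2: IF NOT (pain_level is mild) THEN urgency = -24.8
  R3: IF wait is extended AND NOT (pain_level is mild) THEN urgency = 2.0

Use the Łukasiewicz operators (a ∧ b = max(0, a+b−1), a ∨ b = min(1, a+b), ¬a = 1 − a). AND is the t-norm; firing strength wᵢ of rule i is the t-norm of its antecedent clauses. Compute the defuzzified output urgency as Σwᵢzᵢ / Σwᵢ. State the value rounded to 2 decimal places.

R1 (z=17.0): mild=0.15, extended=0.81; AND[max(0, a+b−1)] → w = 0.00
R2 (z=-24.8): ¬mild=1−0.15=0.85 → w = 0.85
R3 (z=2.0): extended=0.81, ¬mild=1−0.15=0.85; AND[max(0, a+b−1)] → w = 0.66
Weighted average = (0.00·17.0 + 0.85·-24.8 + 0.66·2.0) / (0.00 + 0.85 + 0.66)
  = -19.7600 / 1.5100 = -13.09

-13.09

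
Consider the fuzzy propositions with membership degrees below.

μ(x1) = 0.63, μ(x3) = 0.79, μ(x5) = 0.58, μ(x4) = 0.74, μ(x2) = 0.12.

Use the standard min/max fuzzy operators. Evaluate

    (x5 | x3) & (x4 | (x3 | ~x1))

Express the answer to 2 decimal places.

x5 | x3 = max(a, b) on (0.58, 0.79) = 0.79
~x1 = 1 − 0.63 = 0.37
x3 | ~x1 = max(a, b) on (0.79, 0.37) = 0.79
x4 | (x3 | ~x1) = max(a, b) on (0.74, 0.79) = 0.79
(x5 | x3) & (x4 | (x3 | ~x1)) = min(a, b) on (0.79, 0.79) = 0.79

0.79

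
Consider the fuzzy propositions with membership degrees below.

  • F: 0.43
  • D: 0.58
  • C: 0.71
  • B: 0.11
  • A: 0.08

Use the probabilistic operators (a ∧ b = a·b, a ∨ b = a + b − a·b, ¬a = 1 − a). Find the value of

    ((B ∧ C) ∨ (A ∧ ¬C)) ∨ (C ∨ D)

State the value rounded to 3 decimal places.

B ∧ C = a·b on (0.1100, 0.7100) = 0.0781
¬C = 1 − 0.7100 = 0.2900
A ∧ ¬C = a·b on (0.0800, 0.2900) = 0.0232
(B ∧ C) ∨ (A ∧ ¬C) = a + b − a·b on (0.0781, 0.0232) = 0.0995
C ∨ D = a + b − a·b on (0.7100, 0.5800) = 0.8782
((B ∧ C) ∨ (A ∧ ¬C)) ∨ (C ∨ D) = a + b − a·b on (0.0995, 0.8782) = 0.8903

0.890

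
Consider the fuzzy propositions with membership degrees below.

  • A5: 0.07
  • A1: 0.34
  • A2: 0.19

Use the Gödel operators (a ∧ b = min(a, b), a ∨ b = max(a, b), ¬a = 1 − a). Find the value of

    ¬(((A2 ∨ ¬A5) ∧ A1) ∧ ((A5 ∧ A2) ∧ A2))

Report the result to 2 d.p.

0.93

¬A5 = 1 − 0.07 = 0.93
A2 ∨ ¬A5 = max(a, b) on (0.19, 0.93) = 0.93
(A2 ∨ ¬A5) ∧ A1 = min(a, b) on (0.93, 0.34) = 0.34
A5 ∧ A2 = min(a, b) on (0.07, 0.19) = 0.07
(A5 ∧ A2) ∧ A2 = min(a, b) on (0.07, 0.19) = 0.07
((A2 ∨ ¬A5) ∧ A1) ∧ ((A5 ∧ A2) ∧ A2) = min(a, b) on (0.34, 0.07) = 0.07
¬(((A2 ∨ ¬A5) ∧ A1) ∧ ((A5 ∧ A2) ∧ A2)) = 1 − 0.07 = 0.93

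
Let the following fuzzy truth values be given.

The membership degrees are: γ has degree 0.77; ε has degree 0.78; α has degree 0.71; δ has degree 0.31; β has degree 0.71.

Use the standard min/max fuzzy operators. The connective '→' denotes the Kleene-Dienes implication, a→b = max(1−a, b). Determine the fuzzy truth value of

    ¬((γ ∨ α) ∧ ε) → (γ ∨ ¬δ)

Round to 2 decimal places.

γ ∨ α = max(a, b) on (0.77, 0.71) = 0.77
(γ ∨ α) ∧ ε = min(a, b) on (0.77, 0.78) = 0.77
¬((γ ∨ α) ∧ ε) = 1 − 0.77 = 0.23
¬δ = 1 − 0.31 = 0.69
γ ∨ ¬δ = max(a, b) on (0.77, 0.69) = 0.77
¬((γ ∨ α) ∧ ε) → (γ ∨ ¬δ)  [Kleene-Dienes: max(1−a, b)] with a=0.23, b=0.77 → 0.77

0.77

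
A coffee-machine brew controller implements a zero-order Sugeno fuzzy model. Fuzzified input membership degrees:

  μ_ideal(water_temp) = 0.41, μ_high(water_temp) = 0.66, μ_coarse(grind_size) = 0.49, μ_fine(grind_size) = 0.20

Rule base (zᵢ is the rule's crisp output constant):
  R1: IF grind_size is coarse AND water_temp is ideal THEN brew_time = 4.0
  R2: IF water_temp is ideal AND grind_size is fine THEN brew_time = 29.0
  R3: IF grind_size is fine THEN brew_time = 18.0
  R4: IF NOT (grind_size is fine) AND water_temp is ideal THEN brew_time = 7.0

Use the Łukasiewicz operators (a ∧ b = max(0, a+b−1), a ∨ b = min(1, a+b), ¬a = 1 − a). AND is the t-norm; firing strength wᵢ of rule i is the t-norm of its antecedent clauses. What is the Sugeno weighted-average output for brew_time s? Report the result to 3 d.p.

R1 (z=4.0): coarse=0.49, ideal=0.41; AND[max(0, a+b−1)] → w = 0.00
R2 (z=29.0): ideal=0.41, fine=0.20; AND[max(0, a+b−1)] → w = 0.00
R3 (z=18.0): fine=0.20 → w = 0.20
R4 (z=7.0): ¬fine=1−0.20=0.80, ideal=0.41; AND[max(0, a+b−1)] → w = 0.21
Weighted average = (0.00·4.0 + 0.00·29.0 + 0.20·18.0 + 0.21·7.0) / (0.00 + 0.00 + 0.20 + 0.21)
  = 5.0700 / 0.4100 = 12.366

12.366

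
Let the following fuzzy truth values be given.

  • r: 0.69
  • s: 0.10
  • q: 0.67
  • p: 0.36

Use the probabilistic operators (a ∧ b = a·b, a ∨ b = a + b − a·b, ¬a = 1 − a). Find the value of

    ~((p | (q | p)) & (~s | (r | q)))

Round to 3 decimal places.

0.144

q | p = a + b − a·b on (0.6700, 0.3600) = 0.7888
p | (q | p) = a + b − a·b on (0.3600, 0.7888) = 0.8648
~s = 1 − 0.1000 = 0.9000
r | q = a + b − a·b on (0.6900, 0.6700) = 0.8977
~s | (r | q) = a + b − a·b on (0.9000, 0.8977) = 0.9898
(p | (q | p)) & (~s | (r | q)) = a·b on (0.8648, 0.9898) = 0.8560
~((p | (q | p)) & (~s | (r | q))) = 1 − 0.8560 = 0.1440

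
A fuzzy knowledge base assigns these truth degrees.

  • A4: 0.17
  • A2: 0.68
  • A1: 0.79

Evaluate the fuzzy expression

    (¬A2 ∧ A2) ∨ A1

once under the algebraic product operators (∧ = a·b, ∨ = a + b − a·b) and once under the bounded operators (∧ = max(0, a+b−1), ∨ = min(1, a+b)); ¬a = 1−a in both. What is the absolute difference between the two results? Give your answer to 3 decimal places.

Under algebraic product:
  ¬A2 = 1 − 0.6800 = 0.3200
  ¬A2 ∧ A2 = a·b on (0.3200, 0.6800) = 0.2176
  (¬A2 ∧ A2) ∨ A1 = a + b − a·b on (0.2176, 0.7900) = 0.8357
  → value = 0.8357
Under bounded:
  ¬A2 = 1 − 0.68 = 0.32
  ¬A2 ∧ A2 = max(0, a+b−1) on (0.32, 0.68) = 0.00
  (¬A2 ∧ A2) ∨ A1 = min(1, a+b) on (0.00, 0.79) = 0.79
  → value = 0.7900
|0.8357 − 0.7900| = 0.046

0.046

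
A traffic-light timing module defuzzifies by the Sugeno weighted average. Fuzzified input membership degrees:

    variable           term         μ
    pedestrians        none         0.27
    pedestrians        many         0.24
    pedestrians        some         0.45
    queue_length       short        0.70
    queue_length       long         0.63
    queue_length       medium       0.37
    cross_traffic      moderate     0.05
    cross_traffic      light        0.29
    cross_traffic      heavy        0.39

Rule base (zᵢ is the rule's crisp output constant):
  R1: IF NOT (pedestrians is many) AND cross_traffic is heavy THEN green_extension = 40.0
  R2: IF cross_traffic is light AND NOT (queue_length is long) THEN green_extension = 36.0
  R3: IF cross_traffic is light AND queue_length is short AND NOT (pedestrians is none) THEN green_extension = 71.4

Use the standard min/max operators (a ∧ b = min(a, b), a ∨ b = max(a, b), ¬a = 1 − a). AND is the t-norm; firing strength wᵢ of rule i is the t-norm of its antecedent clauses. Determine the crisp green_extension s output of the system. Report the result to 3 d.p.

R1 (z=40.0): ¬many=1−0.24=0.76, heavy=0.39; AND[min(a, b)] → w = 0.39
R2 (z=36.0): light=0.29, ¬long=1−0.63=0.37; AND[min(a, b)] → w = 0.29
R3 (z=71.4): light=0.29, short=0.70, ¬none=1−0.27=0.73; AND[min(a, b)] → w = 0.29
Weighted average = (0.39·40.0 + 0.29·36.0 + 0.29·71.4) / (0.39 + 0.29 + 0.29)
  = 46.7460 / 0.9700 = 48.192

48.192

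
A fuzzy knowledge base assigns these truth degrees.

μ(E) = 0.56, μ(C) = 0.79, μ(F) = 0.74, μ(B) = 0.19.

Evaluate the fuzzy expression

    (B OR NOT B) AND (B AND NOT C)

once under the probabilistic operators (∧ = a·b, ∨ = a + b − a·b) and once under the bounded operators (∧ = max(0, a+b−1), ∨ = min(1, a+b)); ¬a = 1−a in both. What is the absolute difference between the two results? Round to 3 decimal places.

0.034

Under probabilistic:
  NOT B = 1 − 0.1900 = 0.8100
  B OR NOT B = a + b − a·b on (0.1900, 0.8100) = 0.8461
  NOT C = 1 − 0.7900 = 0.2100
  B AND NOT C = a·b on (0.1900, 0.2100) = 0.0399
  (B OR NOT B) AND (B AND NOT C) = a·b on (0.8461, 0.0399) = 0.0338
  → value = 0.0338
Under bounded:
  NOT B = 1 − 0.19 = 0.81
  B OR NOT B = min(1, a+b) on (0.19, 0.81) = 1.00
  NOT C = 1 − 0.79 = 0.21
  B AND NOT C = max(0, a+b−1) on (0.19, 0.21) = 0.00
  (B OR NOT B) AND (B AND NOT C) = max(0, a+b−1) on (1.00, 0.00) = 0.00
  → value = 0.0000
|0.0338 − 0.0000| = 0.034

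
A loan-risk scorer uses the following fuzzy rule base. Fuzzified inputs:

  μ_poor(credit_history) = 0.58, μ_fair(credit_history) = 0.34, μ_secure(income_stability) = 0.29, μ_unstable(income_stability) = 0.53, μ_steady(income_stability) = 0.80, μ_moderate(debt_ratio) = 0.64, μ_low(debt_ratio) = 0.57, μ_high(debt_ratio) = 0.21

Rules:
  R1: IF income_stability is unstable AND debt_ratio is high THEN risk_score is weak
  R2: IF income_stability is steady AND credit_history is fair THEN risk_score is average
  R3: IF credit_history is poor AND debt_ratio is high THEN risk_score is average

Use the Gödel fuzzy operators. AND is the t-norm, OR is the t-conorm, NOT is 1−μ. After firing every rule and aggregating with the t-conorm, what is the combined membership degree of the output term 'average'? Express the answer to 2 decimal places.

0.34

R1: unstable=0.53, high=0.21; AND[min(a, b)] → w = 0.21
R2: steady=0.80, fair=0.34; AND[min(a, b)] → w = 0.34
R3: poor=0.58, high=0.21; AND[min(a, b)] → w = 0.21
Rules with consequent 'average': {R2, R3} → strengths 0.34, 0.21
Aggregate via t-conorm [max(a, b)]: 0.34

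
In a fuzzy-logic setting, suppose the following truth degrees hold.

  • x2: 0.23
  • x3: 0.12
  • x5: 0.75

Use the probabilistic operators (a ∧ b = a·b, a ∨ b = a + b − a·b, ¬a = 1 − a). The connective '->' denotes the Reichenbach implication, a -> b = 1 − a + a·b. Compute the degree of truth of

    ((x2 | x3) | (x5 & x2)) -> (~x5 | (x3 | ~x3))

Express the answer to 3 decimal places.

x2 | x3 = a + b − a·b on (0.2300, 0.1200) = 0.3224
x5 & x2 = a·b on (0.7500, 0.2300) = 0.1725
(x2 | x3) | (x5 & x2) = a + b − a·b on (0.3224, 0.1725) = 0.4393
~x5 = 1 − 0.7500 = 0.2500
~x3 = 1 − 0.1200 = 0.8800
x3 | ~x3 = a + b − a·b on (0.1200, 0.8800) = 0.8944
~x5 | (x3 | ~x3) = a + b − a·b on (0.2500, 0.8944) = 0.9208
((x2 | x3) | (x5 & x2)) -> (~x5 | (x3 | ~x3))  [Reichenbach: 1 − a + a·b] with a=0.4393, b=0.9208 → 0.9652

0.965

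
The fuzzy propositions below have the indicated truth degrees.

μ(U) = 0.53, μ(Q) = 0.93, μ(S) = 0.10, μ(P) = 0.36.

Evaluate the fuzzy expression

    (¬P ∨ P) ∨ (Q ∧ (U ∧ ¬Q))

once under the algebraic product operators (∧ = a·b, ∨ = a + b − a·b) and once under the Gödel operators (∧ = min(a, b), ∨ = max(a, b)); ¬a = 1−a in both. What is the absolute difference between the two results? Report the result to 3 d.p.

Under algebraic product:
  ¬P = 1 − 0.3600 = 0.6400
  ¬P ∨ P = a + b − a·b on (0.6400, 0.3600) = 0.7696
  ¬Q = 1 − 0.9300 = 0.0700
  U ∧ ¬Q = a·b on (0.5300, 0.0700) = 0.0371
  Q ∧ (U ∧ ¬Q) = a·b on (0.9300, 0.0371) = 0.0345
  (¬P ∨ P) ∨ (Q ∧ (U ∧ ¬Q)) = a + b − a·b on (0.7696, 0.0345) = 0.7775
  → value = 0.7775
Under Gödel:
  ¬P = 1 − 0.36 = 0.64
  ¬P ∨ P = max(a, b) on (0.64, 0.36) = 0.64
  ¬Q = 1 − 0.93 = 0.07
  U ∧ ¬Q = min(a, b) on (0.53, 0.07) = 0.07
  Q ∧ (U ∧ ¬Q) = min(a, b) on (0.93, 0.07) = 0.07
  (¬P ∨ P) ∨ (Q ∧ (U ∧ ¬Q)) = max(a, b) on (0.64, 0.07) = 0.64
  → value = 0.6400
|0.7775 − 0.6400| = 0.138

0.138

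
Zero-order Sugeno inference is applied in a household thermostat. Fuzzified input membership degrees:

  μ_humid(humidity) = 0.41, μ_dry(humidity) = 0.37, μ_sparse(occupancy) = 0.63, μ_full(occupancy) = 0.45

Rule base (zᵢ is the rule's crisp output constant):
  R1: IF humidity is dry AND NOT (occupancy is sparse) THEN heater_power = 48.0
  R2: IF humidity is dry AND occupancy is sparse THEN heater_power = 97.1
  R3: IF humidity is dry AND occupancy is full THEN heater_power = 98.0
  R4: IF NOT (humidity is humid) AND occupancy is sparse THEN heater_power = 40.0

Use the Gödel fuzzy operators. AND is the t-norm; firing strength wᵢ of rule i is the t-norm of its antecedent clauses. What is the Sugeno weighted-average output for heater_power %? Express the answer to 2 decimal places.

R1 (z=48.0): dry=0.37, ¬sparse=1−0.63=0.37; AND[min(a, b)] → w = 0.37
R2 (z=97.1): dry=0.37, sparse=0.63; AND[min(a, b)] → w = 0.37
R3 (z=98.0): dry=0.37, full=0.45; AND[min(a, b)] → w = 0.37
R4 (z=40.0): ¬humid=1−0.41=0.59, sparse=0.63; AND[min(a, b)] → w = 0.59
Weighted average = (0.37·48.0 + 0.37·97.1 + 0.37·98.0 + 0.59·40.0) / (0.37 + 0.37 + 0.37 + 0.59)
  = 113.5470 / 1.7000 = 66.79

66.79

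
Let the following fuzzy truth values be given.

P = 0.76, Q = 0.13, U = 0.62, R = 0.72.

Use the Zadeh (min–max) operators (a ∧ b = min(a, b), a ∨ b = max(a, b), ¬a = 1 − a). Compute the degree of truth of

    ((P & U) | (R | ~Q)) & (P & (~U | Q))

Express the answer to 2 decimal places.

P & U = min(a, b) on (0.76, 0.62) = 0.62
~Q = 1 − 0.13 = 0.87
R | ~Q = max(a, b) on (0.72, 0.87) = 0.87
(P & U) | (R | ~Q) = max(a, b) on (0.62, 0.87) = 0.87
~U = 1 − 0.62 = 0.38
~U | Q = max(a, b) on (0.38, 0.13) = 0.38
P & (~U | Q) = min(a, b) on (0.76, 0.38) = 0.38
((P & U) | (R | ~Q)) & (P & (~U | Q)) = min(a, b) on (0.87, 0.38) = 0.38

0.38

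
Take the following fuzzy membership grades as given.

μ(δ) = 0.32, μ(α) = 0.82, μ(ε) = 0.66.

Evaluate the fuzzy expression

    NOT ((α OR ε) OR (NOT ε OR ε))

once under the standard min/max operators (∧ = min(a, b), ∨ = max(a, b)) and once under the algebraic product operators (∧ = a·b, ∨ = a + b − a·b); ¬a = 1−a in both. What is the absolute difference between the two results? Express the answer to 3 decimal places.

Under standard min/max:
  α OR ε = max(a, b) on (0.82, 0.66) = 0.82
  NOT ε = 1 − 0.66 = 0.34
  NOT ε OR ε = max(a, b) on (0.34, 0.66) = 0.66
  (α OR ε) OR (NOT ε OR ε) = max(a, b) on (0.82, 0.66) = 0.82
  NOT ((α OR ε) OR (NOT ε OR ε)) = 1 − 0.82 = 0.18
  → value = 0.1800
Under algebraic product:
  α OR ε = a + b − a·b on (0.8200, 0.6600) = 0.9388
  NOT ε = 1 − 0.6600 = 0.3400
  NOT ε OR ε = a + b − a·b on (0.3400, 0.6600) = 0.7756
  (α OR ε) OR (NOT ε OR ε) = a + b − a·b on (0.9388, 0.7756) = 0.9863
  NOT ((α OR ε) OR (NOT ε OR ε)) = 1 − 0.9863 = 0.0137
  → value = 0.0137
|0.1800 − 0.0137| = 0.166

0.166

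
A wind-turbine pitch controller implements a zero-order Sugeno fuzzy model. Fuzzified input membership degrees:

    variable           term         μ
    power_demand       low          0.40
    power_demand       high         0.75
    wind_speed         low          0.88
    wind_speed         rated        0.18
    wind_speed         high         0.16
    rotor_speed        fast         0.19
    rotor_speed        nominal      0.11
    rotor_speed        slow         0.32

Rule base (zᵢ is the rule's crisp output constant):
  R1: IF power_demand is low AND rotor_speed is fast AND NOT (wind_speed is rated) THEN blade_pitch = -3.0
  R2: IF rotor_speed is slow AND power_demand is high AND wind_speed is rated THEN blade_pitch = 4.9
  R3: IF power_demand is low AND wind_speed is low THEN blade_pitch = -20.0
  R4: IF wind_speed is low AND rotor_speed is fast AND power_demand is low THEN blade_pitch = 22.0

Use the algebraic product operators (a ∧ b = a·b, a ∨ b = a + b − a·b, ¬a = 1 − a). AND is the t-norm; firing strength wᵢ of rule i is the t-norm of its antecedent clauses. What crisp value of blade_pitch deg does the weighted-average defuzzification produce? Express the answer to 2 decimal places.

R1 (z=-3.0): low=0.40, fast=0.19, ¬rated=1−0.18=0.82; AND[a·b] → w = 0.0623
R2 (z=4.9): slow=0.32, high=0.75, rated=0.18; AND[a·b] → w = 0.0432
R3 (z=-20.0): low=0.40, low=0.88; AND[a·b] → w = 0.3520
R4 (z=22.0): low=0.88, fast=0.19, low=0.40; AND[a·b] → w = 0.0669
Weighted average = (0.0623·-3.0 + 0.0432·4.9 + 0.3520·-20.0 + 0.0669·22.0) / (0.0623 + 0.0432 + 0.3520 + 0.0669)
  = -5.5439 / 0.5244 = -10.57

-10.57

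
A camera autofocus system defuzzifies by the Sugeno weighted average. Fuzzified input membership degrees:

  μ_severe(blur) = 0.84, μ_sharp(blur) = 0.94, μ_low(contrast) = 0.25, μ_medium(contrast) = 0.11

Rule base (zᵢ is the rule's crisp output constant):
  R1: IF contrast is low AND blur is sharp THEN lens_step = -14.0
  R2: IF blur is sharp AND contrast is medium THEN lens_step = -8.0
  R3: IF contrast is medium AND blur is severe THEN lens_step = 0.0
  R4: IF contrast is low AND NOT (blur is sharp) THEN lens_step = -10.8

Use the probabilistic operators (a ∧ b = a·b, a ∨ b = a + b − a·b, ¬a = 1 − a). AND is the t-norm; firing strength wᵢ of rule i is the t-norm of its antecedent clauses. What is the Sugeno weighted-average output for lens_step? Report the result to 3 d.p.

-9.599

R1 (z=-14.0): low=0.25, sharp=0.94; AND[a·b] → w = 0.2350
R2 (z=-8.0): sharp=0.94, medium=0.11; AND[a·b] → w = 0.1034
R3 (z=0.0): medium=0.11, severe=0.84; AND[a·b] → w = 0.0924
R4 (z=-10.8): low=0.25, ¬sharp=1−0.94=0.06; AND[a·b] → w = 0.0150
Weighted average = (0.2350·-14.0 + 0.1034·-8.0 + 0.0924·0.0 + 0.0150·-10.8) / (0.2350 + 0.1034 + 0.0924 + 0.0150)
  = -4.2792 / 0.4458 = -9.599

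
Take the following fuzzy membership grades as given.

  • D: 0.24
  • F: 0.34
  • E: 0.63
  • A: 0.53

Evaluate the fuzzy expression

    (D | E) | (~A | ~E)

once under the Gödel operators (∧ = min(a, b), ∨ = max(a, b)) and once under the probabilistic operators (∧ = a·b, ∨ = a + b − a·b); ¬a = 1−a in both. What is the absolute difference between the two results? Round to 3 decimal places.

0.276

Under Gödel:
  D | E = max(a, b) on (0.24, 0.63) = 0.63
  ~A = 1 − 0.53 = 0.47
  ~E = 1 − 0.63 = 0.37
  ~A | ~E = max(a, b) on (0.47, 0.37) = 0.47
  (D | E) | (~A | ~E) = max(a, b) on (0.63, 0.47) = 0.63
  → value = 0.6300
Under probabilistic:
  D | E = a + b − a·b on (0.2400, 0.6300) = 0.7188
  ~A = 1 − 0.5300 = 0.4700
  ~E = 1 − 0.6300 = 0.3700
  ~A | ~E = a + b − a·b on (0.4700, 0.3700) = 0.6661
  (D | E) | (~A | ~E) = a + b − a·b on (0.7188, 0.6661) = 0.9061
  → value = 0.9061
|0.6300 − 0.9061| = 0.276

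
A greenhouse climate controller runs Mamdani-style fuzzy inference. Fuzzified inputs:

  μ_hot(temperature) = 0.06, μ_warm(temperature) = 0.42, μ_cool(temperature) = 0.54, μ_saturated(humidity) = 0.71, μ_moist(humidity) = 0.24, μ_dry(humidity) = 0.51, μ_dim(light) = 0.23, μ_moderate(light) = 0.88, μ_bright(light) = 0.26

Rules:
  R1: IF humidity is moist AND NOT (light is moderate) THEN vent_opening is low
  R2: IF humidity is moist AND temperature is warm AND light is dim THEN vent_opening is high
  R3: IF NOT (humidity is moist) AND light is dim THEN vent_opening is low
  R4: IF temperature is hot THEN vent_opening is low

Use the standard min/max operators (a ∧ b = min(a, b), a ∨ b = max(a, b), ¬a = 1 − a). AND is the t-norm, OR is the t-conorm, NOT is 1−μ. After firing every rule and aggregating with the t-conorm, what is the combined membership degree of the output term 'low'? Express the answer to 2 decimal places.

0.23

R1: moist=0.24, ¬moderate=1−0.88=0.12; AND[min(a, b)] → w = 0.12
R2: moist=0.24, warm=0.42, dim=0.23; AND[min(a, b)] → w = 0.23
R3: ¬moist=1−0.24=0.76, dim=0.23; AND[min(a, b)] → w = 0.23
R4: hot=0.06 → w = 0.06
Rules with consequent 'low': {R1, R3, R4} → strengths 0.12, 0.23, 0.06
Aggregate via t-conorm [max(a, b)]: 0.23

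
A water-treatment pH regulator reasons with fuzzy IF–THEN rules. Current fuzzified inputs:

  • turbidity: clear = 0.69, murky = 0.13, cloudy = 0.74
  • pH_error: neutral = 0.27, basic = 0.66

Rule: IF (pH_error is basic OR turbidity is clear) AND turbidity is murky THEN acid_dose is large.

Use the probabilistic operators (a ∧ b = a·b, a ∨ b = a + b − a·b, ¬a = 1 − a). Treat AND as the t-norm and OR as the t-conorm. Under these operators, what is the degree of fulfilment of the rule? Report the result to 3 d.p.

0.116

firing strength: (basic=0.66 OR clear=0.69) = 0.8946; AND[a·b] with murky=0.13 → w = 0.1163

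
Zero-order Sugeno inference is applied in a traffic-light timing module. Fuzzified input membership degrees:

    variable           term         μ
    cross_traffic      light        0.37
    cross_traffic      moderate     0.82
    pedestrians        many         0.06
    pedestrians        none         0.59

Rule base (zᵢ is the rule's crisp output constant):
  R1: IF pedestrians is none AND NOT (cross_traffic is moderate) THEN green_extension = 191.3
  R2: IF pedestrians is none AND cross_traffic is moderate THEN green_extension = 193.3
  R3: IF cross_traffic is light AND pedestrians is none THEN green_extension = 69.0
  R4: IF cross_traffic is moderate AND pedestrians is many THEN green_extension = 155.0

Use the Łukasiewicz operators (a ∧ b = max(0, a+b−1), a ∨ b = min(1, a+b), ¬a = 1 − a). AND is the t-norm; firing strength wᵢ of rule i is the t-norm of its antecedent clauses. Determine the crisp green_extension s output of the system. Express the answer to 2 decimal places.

R1 (z=191.3): none=0.59, ¬moderate=1−0.82=0.18; AND[max(0, a+b−1)] → w = 0.00
R2 (z=193.3): none=0.59, moderate=0.82; AND[max(0, a+b−1)] → w = 0.41
R3 (z=69.0): light=0.37, none=0.59; AND[max(0, a+b−1)] → w = 0.00
R4 (z=155.0): moderate=0.82, many=0.06; AND[max(0, a+b−1)] → w = 0.00
Weighted average = (0.00·191.3 + 0.41·193.3 + 0.00·69.0 + 0.00·155.0) / (0.00 + 0.41 + 0.00 + 0.00)
  = 79.2530 / 0.4100 = 193.30

193.30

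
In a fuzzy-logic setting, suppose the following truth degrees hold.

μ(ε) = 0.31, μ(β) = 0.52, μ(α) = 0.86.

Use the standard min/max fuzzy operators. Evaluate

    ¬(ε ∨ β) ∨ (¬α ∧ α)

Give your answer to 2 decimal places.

ε ∨ β = max(a, b) on (0.31, 0.52) = 0.52
¬(ε ∨ β) = 1 − 0.52 = 0.48
¬α = 1 − 0.86 = 0.14
¬α ∧ α = min(a, b) on (0.14, 0.86) = 0.14
¬(ε ∨ β) ∨ (¬α ∧ α) = max(a, b) on (0.48, 0.14) = 0.48

0.48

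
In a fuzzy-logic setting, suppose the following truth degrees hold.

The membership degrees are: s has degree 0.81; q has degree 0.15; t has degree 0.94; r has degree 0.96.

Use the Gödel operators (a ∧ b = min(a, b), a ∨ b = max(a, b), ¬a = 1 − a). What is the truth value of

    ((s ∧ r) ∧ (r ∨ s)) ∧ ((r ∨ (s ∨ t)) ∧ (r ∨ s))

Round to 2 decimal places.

0.81

s ∧ r = min(a, b) on (0.81, 0.96) = 0.81
r ∨ s = max(a, b) on (0.96, 0.81) = 0.96
(s ∧ r) ∧ (r ∨ s) = min(a, b) on (0.81, 0.96) = 0.81
s ∨ t = max(a, b) on (0.81, 0.94) = 0.94
r ∨ (s ∨ t) = max(a, b) on (0.96, 0.94) = 0.96
r ∨ s = max(a, b) on (0.96, 0.81) = 0.96
(r ∨ (s ∨ t)) ∧ (r ∨ s) = min(a, b) on (0.96, 0.96) = 0.96
((s ∧ r) ∧ (r ∨ s)) ∧ ((r ∨ (s ∨ t)) ∧ (r ∨ s)) = min(a, b) on (0.81, 0.96) = 0.81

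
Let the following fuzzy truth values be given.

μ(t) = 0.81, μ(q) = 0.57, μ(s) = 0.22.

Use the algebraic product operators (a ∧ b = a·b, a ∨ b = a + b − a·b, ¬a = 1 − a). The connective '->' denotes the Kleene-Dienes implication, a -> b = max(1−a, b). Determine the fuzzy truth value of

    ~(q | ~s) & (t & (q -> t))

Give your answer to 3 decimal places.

~s = 1 − 0.2200 = 0.7800
q | ~s = a + b − a·b on (0.5700, 0.7800) = 0.9054
~(q | ~s) = 1 − 0.9054 = 0.0946
q -> t  [Kleene-Dienes: max(1−a, b)] with a=0.5700, b=0.8100 → 0.8100
t & (q -> t) = a·b on (0.8100, 0.8100) = 0.6561
~(q | ~s) & (t & (q -> t)) = a·b on (0.0946, 0.6561) = 0.0621

0.062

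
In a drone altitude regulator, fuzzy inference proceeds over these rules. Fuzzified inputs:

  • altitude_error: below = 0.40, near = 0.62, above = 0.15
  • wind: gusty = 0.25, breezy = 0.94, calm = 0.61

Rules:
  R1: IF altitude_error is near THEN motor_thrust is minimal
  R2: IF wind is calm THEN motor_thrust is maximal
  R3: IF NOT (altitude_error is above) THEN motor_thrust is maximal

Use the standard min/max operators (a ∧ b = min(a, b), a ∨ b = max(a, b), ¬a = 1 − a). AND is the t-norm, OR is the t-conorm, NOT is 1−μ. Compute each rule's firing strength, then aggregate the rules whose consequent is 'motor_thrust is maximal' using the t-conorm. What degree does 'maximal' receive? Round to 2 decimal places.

0.85

R1: near=0.62 → w = 0.62
R2: calm=0.61 → w = 0.61
R3: ¬above=1−0.15=0.85 → w = 0.85
Rules with consequent 'maximal': {R2, R3} → strengths 0.61, 0.85
Aggregate via t-conorm [max(a, b)]: 0.85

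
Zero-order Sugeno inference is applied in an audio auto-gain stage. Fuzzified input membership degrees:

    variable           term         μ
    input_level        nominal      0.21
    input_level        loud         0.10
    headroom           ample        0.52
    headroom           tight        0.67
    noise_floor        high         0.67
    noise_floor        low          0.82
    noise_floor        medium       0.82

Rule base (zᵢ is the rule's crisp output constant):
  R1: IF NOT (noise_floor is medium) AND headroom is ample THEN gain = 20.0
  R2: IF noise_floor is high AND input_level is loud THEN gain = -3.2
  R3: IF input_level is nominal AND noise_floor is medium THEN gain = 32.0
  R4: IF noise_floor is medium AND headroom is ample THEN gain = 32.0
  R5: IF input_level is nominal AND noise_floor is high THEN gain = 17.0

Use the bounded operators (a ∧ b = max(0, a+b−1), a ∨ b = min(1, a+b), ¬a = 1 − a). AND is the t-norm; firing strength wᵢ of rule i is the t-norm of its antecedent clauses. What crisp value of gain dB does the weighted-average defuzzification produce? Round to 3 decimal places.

R1 (z=20.0): ¬medium=1−0.82=0.18, ample=0.52; AND[max(0, a+b−1)] → w = 0.00
R2 (z=-3.2): high=0.67, loud=0.10; AND[max(0, a+b−1)] → w = 0.00
R3 (z=32.0): nominal=0.21, medium=0.82; AND[max(0, a+b−1)] → w = 0.03
R4 (z=32.0): medium=0.82, ample=0.52; AND[max(0, a+b−1)] → w = 0.34
R5 (z=17.0): nominal=0.21, high=0.67; AND[max(0, a+b−1)] → w = 0.00
Weighted average = (0.00·20.0 + 0.00·-3.2 + 0.03·32.0 + 0.34·32.0 + 0.00·17.0) / (0.00 + 0.00 + 0.03 + 0.34 + 0.00)
  = 11.8400 / 0.3700 = 32.000

32.000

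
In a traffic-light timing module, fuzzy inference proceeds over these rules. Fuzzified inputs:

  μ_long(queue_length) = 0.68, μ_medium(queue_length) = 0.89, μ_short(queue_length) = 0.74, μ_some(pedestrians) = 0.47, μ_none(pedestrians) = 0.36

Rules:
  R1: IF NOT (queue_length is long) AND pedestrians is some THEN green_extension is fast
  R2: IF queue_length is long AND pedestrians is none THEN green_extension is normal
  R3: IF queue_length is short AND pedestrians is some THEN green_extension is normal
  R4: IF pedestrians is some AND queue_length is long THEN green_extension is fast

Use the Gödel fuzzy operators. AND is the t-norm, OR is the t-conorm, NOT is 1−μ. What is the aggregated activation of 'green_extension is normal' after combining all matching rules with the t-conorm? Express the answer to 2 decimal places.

R1: ¬long=1−0.68=0.32, some=0.47; AND[min(a, b)] → w = 0.32
R2: long=0.68, none=0.36; AND[min(a, b)] → w = 0.36
R3: short=0.74, some=0.47; AND[min(a, b)] → w = 0.47
R4: some=0.47, long=0.68; AND[min(a, b)] → w = 0.47
Rules with consequent 'normal': {R2, R3} → strengths 0.36, 0.47
Aggregate via t-conorm [max(a, b)]: 0.47

0.47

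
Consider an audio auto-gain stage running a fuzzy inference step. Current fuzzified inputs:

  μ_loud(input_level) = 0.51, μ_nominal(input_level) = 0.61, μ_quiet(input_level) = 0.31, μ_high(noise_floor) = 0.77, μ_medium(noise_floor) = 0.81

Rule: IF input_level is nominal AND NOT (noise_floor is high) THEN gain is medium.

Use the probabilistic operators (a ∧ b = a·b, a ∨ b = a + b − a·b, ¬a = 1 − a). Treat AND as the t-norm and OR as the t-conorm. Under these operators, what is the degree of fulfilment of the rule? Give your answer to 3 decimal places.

0.140

firing strength: nominal=0.61, ¬high=1−0.77=0.23; AND[a·b] → w = 0.1403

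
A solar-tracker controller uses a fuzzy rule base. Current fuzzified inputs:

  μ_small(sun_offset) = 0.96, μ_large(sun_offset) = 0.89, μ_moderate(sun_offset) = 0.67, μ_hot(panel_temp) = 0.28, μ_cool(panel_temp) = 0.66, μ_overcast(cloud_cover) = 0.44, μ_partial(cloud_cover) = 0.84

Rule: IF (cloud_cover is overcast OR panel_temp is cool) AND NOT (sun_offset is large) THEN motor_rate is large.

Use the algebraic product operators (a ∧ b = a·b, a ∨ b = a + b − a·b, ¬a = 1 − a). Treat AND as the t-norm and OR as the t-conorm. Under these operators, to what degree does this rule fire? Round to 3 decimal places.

firing strength: (overcast=0.44 OR cool=0.66) = 0.8096; AND[a·b] with ¬large=1−0.89=0.11 → w = 0.0891

0.089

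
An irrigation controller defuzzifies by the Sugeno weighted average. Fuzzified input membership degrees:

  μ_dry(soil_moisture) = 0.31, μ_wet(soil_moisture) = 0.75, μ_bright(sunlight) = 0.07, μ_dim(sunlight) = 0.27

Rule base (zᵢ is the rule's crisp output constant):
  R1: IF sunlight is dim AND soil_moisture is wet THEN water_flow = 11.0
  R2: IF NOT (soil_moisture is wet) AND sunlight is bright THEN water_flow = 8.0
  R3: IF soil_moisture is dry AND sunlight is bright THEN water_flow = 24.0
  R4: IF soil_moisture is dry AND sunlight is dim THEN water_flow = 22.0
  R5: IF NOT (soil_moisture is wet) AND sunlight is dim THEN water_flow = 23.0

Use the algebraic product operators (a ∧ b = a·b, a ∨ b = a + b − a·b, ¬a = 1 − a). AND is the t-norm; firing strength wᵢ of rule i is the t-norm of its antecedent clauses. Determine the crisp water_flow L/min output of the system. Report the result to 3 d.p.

15.989

R1 (z=11.0): dim=0.27, wet=0.75; AND[a·b] → w = 0.2025
R2 (z=8.0): ¬wet=1−0.75=0.25, bright=0.07; AND[a·b] → w = 0.0175
R3 (z=24.0): dry=0.31, bright=0.07; AND[a·b] → w = 0.0217
R4 (z=22.0): dry=0.31, dim=0.27; AND[a·b] → w = 0.0837
R5 (z=23.0): ¬wet=1−0.75=0.25, dim=0.27; AND[a·b] → w = 0.0675
Weighted average = (0.2025·11.0 + 0.0175·8.0 + 0.0217·24.0 + 0.0837·22.0 + 0.0675·23.0) / (0.2025 + 0.0175 + 0.0217 + 0.0837 + 0.0675)
  = 6.2822 / 0.3929 = 15.989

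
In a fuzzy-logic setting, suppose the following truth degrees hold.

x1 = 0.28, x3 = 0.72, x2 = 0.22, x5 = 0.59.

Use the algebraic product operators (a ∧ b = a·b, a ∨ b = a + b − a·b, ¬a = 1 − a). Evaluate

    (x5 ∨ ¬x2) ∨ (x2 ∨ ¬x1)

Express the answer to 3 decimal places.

0.980

¬x2 = 1 − 0.2200 = 0.7800
x5 ∨ ¬x2 = a + b − a·b on (0.5900, 0.7800) = 0.9098
¬x1 = 1 − 0.2800 = 0.7200
x2 ∨ ¬x1 = a + b − a·b on (0.2200, 0.7200) = 0.7816
(x5 ∨ ¬x2) ∨ (x2 ∨ ¬x1) = a + b − a·b on (0.9098, 0.7816) = 0.9803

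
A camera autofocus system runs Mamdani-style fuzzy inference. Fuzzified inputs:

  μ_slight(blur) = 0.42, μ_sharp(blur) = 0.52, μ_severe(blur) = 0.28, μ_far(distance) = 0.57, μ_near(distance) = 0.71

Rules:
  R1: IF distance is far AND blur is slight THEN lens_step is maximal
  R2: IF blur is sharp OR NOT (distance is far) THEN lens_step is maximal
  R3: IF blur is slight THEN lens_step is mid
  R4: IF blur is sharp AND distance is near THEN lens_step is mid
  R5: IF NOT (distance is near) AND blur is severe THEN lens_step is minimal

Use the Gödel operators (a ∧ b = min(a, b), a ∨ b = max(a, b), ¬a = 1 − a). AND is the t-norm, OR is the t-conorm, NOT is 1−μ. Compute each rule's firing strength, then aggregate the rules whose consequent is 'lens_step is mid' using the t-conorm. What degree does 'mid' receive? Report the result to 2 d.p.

R1: far=0.57, slight=0.42; AND[min(a, b)] → w = 0.42
R2: sharp=0.52, ¬far=1−0.57=0.43; OR[max(a, b)] → w = 0.52
R3: slight=0.42 → w = 0.42
R4: sharp=0.52, near=0.71; AND[min(a, b)] → w = 0.52
R5: ¬near=1−0.71=0.29, severe=0.28; AND[min(a, b)] → w = 0.28
Rules with consequent 'mid': {R3, R4} → strengths 0.42, 0.52
Aggregate via t-conorm [max(a, b)]: 0.52

0.52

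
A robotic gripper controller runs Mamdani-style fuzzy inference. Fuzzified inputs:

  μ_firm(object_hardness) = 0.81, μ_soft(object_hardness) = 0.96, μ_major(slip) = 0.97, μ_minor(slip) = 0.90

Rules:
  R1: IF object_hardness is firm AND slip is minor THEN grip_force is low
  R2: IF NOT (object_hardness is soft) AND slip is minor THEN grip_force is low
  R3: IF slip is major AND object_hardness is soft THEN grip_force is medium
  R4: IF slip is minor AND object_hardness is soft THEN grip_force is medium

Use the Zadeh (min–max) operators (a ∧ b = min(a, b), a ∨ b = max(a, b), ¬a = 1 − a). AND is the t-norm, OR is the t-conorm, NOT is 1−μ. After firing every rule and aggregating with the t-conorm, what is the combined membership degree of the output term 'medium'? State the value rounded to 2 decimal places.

R1: firm=0.81, minor=0.90; AND[min(a, b)] → w = 0.81
R2: ¬soft=1−0.96=0.04, minor=0.90; AND[min(a, b)] → w = 0.04
R3: major=0.97, soft=0.96; AND[min(a, b)] → w = 0.96
R4: minor=0.90, soft=0.96; AND[min(a, b)] → w = 0.90
Rules with consequent 'medium': {R3, R4} → strengths 0.96, 0.90
Aggregate via t-conorm [max(a, b)]: 0.96

0.96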